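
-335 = -335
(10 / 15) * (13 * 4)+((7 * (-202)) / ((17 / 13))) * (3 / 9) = -5538 / 17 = -325.76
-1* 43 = -43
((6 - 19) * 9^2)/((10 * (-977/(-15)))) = -3159/1954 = -1.62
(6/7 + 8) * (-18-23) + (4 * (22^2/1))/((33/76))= 86006/21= 4095.52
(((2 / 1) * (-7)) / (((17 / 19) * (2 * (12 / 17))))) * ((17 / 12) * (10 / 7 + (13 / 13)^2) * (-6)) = 5491 / 24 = 228.79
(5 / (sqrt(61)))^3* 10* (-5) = -6250* sqrt(61) / 3721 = -13.12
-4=-4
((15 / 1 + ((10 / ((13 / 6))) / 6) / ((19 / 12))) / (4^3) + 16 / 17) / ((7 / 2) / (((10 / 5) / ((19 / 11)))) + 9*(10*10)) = 3497483 / 2669421872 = 0.00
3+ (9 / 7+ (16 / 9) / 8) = 284 / 63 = 4.51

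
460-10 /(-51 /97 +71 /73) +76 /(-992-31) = 708118013 /1618386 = 437.55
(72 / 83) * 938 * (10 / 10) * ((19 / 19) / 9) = 7504 / 83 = 90.41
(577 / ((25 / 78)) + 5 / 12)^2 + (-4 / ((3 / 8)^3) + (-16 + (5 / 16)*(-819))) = 437672246651 / 135000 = 3242016.64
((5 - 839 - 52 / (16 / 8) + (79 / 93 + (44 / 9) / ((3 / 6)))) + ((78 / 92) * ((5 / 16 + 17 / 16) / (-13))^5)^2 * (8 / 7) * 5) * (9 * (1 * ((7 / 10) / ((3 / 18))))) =-230581355061957823204368027 / 7181812434430746165248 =-32106.29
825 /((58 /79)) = 1123.71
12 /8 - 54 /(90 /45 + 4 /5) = -249 /14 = -17.79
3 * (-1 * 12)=-36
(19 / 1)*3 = 57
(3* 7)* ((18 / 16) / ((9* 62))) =21 / 496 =0.04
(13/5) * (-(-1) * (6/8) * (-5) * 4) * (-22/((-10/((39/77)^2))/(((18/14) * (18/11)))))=-9609678/207515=-46.31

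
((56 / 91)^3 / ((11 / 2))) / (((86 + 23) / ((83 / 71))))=84992 / 187028413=0.00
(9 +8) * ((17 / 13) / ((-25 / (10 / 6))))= -1.48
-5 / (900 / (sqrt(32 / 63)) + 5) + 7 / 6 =893023 / 765438 - 135 * sqrt(14) / 127573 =1.16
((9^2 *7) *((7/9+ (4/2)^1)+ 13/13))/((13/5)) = 10710/13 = 823.85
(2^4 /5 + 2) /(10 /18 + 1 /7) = 819 /110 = 7.45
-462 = -462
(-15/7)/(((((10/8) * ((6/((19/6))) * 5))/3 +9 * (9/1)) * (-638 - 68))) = 95/2658796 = 0.00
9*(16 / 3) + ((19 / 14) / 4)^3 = 8436427 / 175616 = 48.04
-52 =-52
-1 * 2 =-2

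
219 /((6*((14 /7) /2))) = 36.50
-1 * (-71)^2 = -5041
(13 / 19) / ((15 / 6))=26 / 95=0.27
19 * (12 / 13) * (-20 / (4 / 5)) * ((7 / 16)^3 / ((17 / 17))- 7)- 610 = 32248505 / 13312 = 2422.51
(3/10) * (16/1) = 24/5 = 4.80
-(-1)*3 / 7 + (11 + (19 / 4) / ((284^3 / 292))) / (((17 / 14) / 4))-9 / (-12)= 12748141961 / 340731272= 37.41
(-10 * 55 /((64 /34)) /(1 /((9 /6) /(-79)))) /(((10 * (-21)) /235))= -219725 /35392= -6.21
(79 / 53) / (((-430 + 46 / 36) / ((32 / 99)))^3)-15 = -486284788844131261 / 32418985921561459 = -15.00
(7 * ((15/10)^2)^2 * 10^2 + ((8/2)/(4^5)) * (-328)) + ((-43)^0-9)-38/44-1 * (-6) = 1245941/352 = 3539.61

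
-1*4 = -4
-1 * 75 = -75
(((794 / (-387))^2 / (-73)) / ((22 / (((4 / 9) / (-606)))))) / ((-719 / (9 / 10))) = -315218 / 131002323507495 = -0.00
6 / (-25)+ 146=145.76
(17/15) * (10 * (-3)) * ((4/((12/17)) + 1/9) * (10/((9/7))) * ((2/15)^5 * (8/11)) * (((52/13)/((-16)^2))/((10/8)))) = -0.00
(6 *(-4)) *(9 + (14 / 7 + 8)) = -456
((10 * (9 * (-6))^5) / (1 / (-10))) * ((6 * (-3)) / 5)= -165299408640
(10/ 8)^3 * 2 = 125/ 32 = 3.91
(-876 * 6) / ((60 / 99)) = -43362 / 5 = -8672.40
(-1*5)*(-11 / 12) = 55 / 12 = 4.58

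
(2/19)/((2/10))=10/19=0.53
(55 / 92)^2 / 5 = 605 / 8464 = 0.07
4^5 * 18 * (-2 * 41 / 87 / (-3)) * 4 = 671744 / 29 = 23163.59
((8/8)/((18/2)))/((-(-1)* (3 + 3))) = 1/54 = 0.02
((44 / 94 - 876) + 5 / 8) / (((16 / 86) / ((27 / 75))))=-1692.94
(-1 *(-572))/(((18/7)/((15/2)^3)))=375375/4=93843.75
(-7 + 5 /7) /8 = -11 /14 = -0.79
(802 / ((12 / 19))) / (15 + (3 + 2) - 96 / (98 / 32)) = -373331 / 3336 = -111.91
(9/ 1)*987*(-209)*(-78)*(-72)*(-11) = 114690047472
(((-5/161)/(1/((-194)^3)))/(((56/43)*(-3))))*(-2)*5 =1962246950/3381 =580374.73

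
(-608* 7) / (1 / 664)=-2825984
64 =64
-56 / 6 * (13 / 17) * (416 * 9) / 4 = -113568 / 17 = -6680.47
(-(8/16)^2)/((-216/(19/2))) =19/1728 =0.01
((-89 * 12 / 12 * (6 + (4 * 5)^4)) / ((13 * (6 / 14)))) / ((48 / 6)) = -49841869 / 156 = -319499.16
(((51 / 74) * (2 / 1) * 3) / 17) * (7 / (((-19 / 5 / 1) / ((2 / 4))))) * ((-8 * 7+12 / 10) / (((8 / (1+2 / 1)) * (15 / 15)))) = 25893 / 5624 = 4.60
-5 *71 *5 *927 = -1645425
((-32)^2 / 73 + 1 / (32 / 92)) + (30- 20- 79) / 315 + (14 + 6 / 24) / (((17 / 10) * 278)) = 2421772399 / 144899160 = 16.71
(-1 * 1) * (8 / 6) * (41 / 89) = -164 / 267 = -0.61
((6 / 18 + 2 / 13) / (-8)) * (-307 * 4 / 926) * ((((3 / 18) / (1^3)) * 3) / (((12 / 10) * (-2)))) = -29165 / 1733472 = -0.02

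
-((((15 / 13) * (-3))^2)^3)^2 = -68952523554931640625 / 23298085122481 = -2959579.00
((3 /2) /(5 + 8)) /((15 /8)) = 4 /65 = 0.06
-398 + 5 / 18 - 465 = -15529 / 18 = -862.72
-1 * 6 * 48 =-288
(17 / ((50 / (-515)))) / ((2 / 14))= -12257 / 10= -1225.70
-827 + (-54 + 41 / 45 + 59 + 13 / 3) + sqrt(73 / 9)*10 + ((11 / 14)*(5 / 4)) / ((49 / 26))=-50394313 / 61740 + 10*sqrt(73) / 3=-787.75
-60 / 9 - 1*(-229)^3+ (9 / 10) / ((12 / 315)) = 288216143 / 24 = 12009005.96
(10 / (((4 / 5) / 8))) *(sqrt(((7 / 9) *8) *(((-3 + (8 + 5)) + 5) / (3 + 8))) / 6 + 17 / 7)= 291.41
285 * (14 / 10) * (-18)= -7182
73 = 73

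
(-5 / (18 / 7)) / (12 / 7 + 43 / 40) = -4900 / 7029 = -0.70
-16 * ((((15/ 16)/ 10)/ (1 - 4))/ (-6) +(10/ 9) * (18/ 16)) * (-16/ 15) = 964/ 45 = 21.42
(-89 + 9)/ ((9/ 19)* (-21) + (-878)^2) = -1520/ 14646607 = -0.00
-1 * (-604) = 604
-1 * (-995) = 995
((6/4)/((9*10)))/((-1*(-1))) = 1/60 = 0.02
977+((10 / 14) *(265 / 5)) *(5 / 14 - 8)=67391 / 98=687.66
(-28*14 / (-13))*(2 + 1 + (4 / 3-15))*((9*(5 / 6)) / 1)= -31360 / 13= -2412.31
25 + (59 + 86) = 170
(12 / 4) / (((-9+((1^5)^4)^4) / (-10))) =15 / 4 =3.75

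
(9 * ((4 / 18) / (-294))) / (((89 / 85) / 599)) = -3.89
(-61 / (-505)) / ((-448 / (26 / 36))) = -793 / 4072320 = -0.00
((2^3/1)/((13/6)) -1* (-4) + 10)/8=115/52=2.21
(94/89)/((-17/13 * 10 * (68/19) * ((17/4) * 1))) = -11609/2186285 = -0.01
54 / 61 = 0.89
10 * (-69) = -690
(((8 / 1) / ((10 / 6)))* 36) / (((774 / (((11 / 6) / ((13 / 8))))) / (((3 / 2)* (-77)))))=-81312 / 2795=-29.09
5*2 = 10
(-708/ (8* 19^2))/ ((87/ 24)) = -708/ 10469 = -0.07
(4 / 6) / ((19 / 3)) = 0.11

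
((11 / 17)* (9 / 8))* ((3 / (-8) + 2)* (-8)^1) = -1287 / 136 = -9.46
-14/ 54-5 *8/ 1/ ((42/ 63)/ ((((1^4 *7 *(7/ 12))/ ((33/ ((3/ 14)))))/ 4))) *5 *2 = -5033/ 1188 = -4.24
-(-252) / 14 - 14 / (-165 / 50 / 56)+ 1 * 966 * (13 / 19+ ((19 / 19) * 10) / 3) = 2593600 / 627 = 4136.52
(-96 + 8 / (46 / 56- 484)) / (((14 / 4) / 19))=-49362304 / 94703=-521.23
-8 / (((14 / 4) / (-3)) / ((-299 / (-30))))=2392 / 35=68.34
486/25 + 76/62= 16016/775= 20.67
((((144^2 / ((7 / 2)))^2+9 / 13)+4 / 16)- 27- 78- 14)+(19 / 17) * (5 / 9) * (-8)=13683689532941 / 389844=35100423.59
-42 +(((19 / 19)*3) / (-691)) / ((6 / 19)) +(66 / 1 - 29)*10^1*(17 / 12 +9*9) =63127313 / 2073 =30452.15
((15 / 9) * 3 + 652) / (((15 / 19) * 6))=1387 / 10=138.70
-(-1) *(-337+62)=-275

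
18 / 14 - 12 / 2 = -33 / 7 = -4.71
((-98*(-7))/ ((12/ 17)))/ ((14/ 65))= 54145/ 12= 4512.08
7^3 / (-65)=-343 / 65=-5.28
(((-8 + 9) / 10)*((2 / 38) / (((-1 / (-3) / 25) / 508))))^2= 14516100 / 361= 40210.80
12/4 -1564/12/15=-256/45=-5.69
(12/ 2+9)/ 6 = 5/ 2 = 2.50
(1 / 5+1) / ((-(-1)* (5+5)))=3 / 25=0.12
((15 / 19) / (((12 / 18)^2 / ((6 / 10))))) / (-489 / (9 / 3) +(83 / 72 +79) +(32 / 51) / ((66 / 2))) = -30294 / 2354309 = -0.01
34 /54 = 17 /27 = 0.63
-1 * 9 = -9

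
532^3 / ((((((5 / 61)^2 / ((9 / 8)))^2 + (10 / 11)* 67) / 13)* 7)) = 1724833814017650336 / 375707115535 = 4590900.05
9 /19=0.47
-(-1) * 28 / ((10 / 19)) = 266 / 5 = 53.20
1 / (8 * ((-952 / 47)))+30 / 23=227399 / 175168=1.30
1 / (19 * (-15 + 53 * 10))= 1 / 9785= 0.00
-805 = -805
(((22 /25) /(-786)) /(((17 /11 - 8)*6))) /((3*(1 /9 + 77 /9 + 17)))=0.00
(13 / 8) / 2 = 13 / 16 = 0.81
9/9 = 1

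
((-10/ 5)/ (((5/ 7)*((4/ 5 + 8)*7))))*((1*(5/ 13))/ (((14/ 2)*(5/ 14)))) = -1/ 143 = -0.01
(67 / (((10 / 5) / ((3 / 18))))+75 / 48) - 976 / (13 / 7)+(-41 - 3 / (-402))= -559.39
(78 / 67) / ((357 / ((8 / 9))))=208 / 71757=0.00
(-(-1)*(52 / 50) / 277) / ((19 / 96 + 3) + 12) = 2496 / 10103575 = 0.00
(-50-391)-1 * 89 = -530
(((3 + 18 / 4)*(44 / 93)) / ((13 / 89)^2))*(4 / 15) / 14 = 348524 / 110019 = 3.17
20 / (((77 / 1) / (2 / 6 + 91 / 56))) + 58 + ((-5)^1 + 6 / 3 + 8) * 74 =197971 / 462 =428.51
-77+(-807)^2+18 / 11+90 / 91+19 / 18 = 11732883419 / 18018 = 651175.68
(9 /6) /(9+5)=3 /28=0.11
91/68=1.34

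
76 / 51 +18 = 994 / 51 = 19.49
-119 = -119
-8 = -8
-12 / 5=-2.40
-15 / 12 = -5 / 4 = -1.25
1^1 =1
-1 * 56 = -56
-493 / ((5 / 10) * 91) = -986 / 91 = -10.84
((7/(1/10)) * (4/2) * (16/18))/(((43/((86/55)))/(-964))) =-431872/99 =-4362.34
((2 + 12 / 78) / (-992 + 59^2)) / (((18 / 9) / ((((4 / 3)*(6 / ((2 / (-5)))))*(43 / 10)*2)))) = -2408 / 32357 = -0.07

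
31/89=0.35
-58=-58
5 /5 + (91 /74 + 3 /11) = 2037 /814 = 2.50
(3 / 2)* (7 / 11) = 21 / 22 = 0.95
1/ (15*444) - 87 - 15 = -679319/ 6660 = -102.00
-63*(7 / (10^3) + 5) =-315441 / 1000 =-315.44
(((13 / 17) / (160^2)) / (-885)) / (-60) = 13 / 23109120000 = 0.00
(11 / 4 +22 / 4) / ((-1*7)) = -33 / 28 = -1.18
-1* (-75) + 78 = 153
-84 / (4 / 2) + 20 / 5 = -38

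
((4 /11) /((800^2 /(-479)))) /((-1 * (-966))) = -479 /1700160000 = -0.00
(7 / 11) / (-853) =-0.00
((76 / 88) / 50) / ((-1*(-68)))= 19 / 74800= 0.00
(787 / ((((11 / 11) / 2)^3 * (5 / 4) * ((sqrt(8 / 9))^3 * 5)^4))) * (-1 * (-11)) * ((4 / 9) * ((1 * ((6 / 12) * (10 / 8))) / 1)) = 511187193 / 10240000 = 49.92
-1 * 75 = -75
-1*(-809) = 809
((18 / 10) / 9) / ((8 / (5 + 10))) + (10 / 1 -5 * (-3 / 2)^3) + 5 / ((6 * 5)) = 329 / 12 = 27.42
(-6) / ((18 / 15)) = -5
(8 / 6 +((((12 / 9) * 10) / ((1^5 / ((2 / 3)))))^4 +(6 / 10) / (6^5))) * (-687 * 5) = -1501094945269 / 69984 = -21449116.16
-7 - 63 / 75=-7.84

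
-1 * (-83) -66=17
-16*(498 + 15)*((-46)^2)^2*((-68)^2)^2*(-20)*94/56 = 184659726330059489280/7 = 26379960904294212754.29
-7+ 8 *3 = 17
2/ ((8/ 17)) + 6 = 41/ 4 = 10.25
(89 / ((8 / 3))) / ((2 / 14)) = 1869 / 8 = 233.62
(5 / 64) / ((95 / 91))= 91 / 1216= 0.07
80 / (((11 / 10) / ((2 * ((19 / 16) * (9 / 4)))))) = 388.64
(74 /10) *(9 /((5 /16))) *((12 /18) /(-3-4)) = -20.30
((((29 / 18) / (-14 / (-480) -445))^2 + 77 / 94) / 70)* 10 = 7903614666757 / 67538898995778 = 0.12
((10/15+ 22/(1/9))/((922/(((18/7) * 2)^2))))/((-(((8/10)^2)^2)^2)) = -1571484375/46262272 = -33.97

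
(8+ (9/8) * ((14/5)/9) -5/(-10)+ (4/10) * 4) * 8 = 418/5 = 83.60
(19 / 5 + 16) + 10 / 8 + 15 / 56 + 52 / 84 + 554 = 483787 / 840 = 575.94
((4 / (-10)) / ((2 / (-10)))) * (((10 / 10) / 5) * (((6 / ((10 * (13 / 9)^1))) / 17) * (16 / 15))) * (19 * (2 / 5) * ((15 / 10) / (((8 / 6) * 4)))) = 0.02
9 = 9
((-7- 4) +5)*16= -96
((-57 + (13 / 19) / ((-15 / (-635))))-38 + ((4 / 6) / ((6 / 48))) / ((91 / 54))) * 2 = -652216 / 5187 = -125.74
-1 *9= -9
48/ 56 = 6/ 7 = 0.86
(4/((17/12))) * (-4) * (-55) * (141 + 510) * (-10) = -68745600/17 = -4043858.82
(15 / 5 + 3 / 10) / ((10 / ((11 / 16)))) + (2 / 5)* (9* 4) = 23403 / 1600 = 14.63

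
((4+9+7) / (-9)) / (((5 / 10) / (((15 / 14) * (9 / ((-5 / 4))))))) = 240 / 7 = 34.29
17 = 17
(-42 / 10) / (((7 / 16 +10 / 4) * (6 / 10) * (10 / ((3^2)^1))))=-504 / 235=-2.14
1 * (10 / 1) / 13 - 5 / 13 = 5 / 13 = 0.38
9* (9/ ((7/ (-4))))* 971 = -314604/ 7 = -44943.43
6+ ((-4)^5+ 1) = -1017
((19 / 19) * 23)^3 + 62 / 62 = 12168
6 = 6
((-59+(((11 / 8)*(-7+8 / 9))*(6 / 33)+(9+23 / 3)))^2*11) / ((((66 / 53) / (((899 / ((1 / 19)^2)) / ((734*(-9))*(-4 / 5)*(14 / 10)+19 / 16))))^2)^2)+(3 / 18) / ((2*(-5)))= 436480964830791673164193822435360736083807583 / 13406740962631331167055154971545020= 32556828393.07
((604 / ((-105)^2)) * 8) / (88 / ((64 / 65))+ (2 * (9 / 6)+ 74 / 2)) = 38656 / 11410875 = 0.00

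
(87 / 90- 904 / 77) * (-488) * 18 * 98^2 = 49988227296 / 55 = 908876859.93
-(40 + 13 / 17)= -693 / 17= -40.76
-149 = -149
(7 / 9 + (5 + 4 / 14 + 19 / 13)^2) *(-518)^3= -9788800444808 / 1521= -6435766235.90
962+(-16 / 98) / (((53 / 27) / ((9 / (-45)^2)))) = 62457826 / 64925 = 962.00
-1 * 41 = -41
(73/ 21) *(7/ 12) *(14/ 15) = 511/ 270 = 1.89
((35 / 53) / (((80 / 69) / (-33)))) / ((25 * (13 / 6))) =-47817 / 137800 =-0.35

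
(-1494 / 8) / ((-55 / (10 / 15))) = 249 / 110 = 2.26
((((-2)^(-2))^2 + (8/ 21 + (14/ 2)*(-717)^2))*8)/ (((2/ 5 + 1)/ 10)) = 30228436925/ 147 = 205635625.34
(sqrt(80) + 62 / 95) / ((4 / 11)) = 341 / 190 + 11*sqrt(5) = 26.39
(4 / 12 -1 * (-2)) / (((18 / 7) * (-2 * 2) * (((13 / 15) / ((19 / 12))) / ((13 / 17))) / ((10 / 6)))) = -23275 / 44064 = -0.53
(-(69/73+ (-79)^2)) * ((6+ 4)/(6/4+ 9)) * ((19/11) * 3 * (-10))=308044.05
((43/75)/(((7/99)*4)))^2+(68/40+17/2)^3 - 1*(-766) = 897345481/490000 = 1831.32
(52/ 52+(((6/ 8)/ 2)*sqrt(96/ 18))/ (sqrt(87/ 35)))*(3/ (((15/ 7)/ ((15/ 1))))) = 21*sqrt(1015)/ 58+21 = 32.54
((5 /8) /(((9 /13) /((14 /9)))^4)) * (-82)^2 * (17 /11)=78386666419880 /473513931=165542.47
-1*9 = -9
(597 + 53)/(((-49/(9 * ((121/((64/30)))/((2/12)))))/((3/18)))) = -5308875/784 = -6771.52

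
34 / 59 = 0.58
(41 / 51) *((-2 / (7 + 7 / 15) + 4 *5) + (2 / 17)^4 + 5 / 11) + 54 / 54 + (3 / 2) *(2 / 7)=6618679373 / 374842248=17.66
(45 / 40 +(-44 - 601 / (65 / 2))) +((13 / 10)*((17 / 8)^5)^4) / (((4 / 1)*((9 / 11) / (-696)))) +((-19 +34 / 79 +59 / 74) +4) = -640449165458176277414663174745181 / 657147963803333673615360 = -974588982.60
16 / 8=2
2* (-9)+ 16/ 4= -14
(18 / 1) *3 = 54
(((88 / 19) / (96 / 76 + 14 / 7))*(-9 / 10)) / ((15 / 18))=-1188 / 775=-1.53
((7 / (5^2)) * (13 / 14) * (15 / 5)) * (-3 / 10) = -117 / 500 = -0.23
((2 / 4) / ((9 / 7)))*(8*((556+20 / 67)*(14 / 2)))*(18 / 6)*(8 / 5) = 19480832 / 335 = 58151.74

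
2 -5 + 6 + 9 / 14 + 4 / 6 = 4.31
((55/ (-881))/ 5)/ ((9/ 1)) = -11/ 7929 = -0.00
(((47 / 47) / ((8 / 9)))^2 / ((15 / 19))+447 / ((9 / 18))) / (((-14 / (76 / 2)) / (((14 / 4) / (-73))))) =5445267 / 46720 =116.55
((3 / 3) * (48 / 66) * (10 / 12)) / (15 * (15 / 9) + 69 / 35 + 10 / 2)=700 / 36927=0.02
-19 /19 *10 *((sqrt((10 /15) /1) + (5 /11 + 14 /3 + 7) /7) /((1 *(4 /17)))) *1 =-17000 /231- 85 *sqrt(6) /6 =-108.29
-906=-906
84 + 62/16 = 703/8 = 87.88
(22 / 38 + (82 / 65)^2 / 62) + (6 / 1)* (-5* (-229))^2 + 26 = 19575177135003 / 2488525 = 7866176.60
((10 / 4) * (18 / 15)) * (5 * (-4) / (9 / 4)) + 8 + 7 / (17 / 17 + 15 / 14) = -1330 / 87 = -15.29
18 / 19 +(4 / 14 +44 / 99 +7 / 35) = 1.88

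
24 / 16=3 / 2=1.50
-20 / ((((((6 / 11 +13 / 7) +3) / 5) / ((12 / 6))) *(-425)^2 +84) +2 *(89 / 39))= -30030 / 146655979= -0.00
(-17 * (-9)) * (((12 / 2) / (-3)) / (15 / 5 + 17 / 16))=-4896 / 65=-75.32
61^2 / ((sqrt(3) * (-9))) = -3721 * sqrt(3) / 27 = -238.70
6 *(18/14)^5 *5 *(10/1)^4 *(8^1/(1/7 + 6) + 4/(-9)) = 653475600000/722701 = 904212.95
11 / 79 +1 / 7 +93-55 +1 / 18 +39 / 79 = 38.83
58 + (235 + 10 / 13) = 3819 / 13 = 293.77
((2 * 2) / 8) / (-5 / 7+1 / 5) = -35 / 36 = -0.97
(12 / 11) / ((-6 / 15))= -30 / 11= -2.73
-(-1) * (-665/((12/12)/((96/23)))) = -63840/23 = -2775.65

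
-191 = -191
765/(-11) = -765/11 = -69.55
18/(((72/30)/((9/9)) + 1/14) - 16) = -1260/947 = -1.33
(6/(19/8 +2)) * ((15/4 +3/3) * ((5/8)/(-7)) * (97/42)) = -1.34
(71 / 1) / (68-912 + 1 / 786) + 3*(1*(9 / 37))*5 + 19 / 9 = 5.68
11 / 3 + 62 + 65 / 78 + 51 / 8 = 72.88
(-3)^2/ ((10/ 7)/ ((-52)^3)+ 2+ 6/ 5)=22145760/ 7874023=2.81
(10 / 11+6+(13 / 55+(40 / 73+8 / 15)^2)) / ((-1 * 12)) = -109663781 / 158271300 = -0.69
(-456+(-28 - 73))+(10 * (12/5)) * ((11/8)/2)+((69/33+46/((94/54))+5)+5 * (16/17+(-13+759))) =56736903/17578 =3227.72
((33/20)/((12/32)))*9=198/5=39.60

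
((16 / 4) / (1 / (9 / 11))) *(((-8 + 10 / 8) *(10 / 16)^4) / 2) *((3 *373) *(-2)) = 169948125 / 45056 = 3771.93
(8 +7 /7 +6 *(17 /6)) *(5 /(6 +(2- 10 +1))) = -130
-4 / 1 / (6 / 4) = -8 / 3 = -2.67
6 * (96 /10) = 288 /5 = 57.60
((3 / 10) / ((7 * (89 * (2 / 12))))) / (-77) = -9 / 239855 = -0.00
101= 101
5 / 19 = 0.26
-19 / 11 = -1.73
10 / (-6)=-1.67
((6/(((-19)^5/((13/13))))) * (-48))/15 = 96/12380495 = 0.00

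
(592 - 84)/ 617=508/ 617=0.82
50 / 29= 1.72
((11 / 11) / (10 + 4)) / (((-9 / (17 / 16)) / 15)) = -85 / 672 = -0.13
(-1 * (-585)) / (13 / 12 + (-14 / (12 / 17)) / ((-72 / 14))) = 126360 / 1067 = 118.43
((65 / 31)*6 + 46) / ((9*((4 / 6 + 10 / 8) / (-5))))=-36320 / 2139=-16.98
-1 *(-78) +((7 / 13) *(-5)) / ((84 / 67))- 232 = -24359 / 156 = -156.15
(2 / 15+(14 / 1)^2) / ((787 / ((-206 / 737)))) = -0.07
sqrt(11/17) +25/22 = sqrt(187)/17 +25/22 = 1.94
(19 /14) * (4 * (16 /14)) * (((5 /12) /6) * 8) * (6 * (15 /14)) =7600 /343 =22.16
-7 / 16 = -0.44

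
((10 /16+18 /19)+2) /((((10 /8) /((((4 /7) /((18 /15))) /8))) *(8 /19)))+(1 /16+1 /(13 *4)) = 0.49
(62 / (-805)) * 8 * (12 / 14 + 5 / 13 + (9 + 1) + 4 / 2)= -119536 / 14651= -8.16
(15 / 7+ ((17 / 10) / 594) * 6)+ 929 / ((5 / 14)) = 3608257 / 1386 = 2603.36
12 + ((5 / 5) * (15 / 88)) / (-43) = 45393 / 3784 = 12.00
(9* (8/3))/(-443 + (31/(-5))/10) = -0.05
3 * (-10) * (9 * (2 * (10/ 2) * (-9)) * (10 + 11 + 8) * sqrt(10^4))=70470000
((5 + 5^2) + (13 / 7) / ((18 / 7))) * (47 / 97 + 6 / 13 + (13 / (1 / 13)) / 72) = 165349765 / 1634256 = 101.18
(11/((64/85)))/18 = 0.81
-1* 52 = -52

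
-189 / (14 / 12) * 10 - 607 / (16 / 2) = -13567 / 8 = -1695.88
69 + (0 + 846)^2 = 715785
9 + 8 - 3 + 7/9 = 133/9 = 14.78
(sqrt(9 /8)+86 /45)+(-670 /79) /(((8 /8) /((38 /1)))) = -1138906 /3555+3*sqrt(2) /4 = -319.31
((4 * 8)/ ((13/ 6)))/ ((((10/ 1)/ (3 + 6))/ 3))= 2592/ 65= 39.88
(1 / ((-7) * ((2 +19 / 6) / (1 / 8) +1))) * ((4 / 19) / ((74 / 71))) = -426 / 624967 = -0.00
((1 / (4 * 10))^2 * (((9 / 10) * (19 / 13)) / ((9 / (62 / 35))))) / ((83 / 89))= 52421 / 302120000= 0.00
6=6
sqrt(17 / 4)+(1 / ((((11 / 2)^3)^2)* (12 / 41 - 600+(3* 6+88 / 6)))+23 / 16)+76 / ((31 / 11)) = 30.47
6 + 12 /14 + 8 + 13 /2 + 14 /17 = 5279 /238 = 22.18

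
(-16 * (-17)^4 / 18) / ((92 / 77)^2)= -495196009 / 9522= -52005.46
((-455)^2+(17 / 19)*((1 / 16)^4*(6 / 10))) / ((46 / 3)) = 13501.63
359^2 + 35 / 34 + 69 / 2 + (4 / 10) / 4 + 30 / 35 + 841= 154412599 / 1190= 129758.49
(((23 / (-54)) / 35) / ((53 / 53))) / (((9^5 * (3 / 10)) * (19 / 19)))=-23 / 33480783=-0.00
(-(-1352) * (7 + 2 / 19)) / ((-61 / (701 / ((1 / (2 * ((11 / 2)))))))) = -1407411720 / 1159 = -1214332.80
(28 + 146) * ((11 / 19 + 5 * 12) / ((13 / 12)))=9729.91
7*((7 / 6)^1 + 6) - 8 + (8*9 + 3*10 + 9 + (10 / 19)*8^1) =157.38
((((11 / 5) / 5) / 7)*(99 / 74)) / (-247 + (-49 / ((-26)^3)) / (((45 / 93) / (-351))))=-736164 / 2179991345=-0.00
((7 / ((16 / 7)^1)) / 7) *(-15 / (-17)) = 105 / 272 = 0.39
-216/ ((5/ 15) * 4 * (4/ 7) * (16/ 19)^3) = -3889053/ 8192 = -474.74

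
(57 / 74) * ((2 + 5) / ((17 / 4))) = 798 / 629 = 1.27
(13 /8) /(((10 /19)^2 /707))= 3317951 /800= 4147.44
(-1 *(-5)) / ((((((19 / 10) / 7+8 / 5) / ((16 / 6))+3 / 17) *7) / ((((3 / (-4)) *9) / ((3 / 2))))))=-3400 / 929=-3.66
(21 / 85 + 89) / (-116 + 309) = 0.46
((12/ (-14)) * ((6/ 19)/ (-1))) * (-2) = -72/ 133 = -0.54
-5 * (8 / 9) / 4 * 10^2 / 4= -250 / 9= -27.78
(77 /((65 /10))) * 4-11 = 473 /13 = 36.38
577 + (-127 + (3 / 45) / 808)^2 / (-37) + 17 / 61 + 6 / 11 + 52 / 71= 142.64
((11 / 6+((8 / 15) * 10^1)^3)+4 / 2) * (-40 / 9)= -167980 / 243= -691.28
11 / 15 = 0.73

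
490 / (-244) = -245 / 122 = -2.01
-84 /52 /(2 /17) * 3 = -1071 /26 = -41.19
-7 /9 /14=-0.06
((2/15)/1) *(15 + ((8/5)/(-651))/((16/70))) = 2788/1395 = 2.00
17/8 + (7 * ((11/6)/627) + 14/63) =3239/1368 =2.37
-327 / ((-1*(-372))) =-109 / 124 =-0.88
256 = 256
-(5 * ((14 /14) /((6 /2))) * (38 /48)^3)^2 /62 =-1176147025 /106635460608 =-0.01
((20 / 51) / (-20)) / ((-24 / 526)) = 263 / 612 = 0.43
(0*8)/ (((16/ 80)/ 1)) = 0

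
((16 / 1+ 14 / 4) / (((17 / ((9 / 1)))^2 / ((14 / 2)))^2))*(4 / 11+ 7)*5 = 5077918755 / 1837462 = 2763.55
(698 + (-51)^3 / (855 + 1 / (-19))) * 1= 8817943 / 16244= 542.84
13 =13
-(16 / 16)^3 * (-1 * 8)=8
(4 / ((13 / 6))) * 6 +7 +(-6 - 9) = 40 / 13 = 3.08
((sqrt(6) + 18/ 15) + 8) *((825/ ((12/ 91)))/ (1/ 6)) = 75075 *sqrt(6)/ 2 + 345345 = 437292.72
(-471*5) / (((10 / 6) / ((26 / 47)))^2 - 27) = 14327820 / 109043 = 131.40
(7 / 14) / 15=0.03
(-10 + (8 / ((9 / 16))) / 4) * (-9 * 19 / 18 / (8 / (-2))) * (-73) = 1117.31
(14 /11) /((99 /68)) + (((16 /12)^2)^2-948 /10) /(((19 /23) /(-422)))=43588460524 /931095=46814.19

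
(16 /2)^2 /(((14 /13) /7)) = 416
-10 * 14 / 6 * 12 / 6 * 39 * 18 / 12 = -2730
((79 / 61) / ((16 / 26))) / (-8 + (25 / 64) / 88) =-723008 / 2746891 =-0.26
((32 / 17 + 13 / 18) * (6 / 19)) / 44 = 797 / 42636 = 0.02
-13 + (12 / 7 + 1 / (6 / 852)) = 130.71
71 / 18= 3.94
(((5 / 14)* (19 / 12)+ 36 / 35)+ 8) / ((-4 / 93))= -249829 / 1120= -223.06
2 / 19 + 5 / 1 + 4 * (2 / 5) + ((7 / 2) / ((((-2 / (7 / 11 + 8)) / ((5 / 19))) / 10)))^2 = 73042683 / 45980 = 1588.58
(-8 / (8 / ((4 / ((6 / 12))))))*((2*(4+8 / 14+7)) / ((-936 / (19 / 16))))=171 / 728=0.23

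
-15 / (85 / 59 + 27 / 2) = -1770 / 1763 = -1.00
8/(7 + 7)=4/7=0.57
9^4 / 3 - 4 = 2183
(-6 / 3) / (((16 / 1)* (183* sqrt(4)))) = -1 / 2928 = -0.00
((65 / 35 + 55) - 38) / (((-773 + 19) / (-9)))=594 / 2639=0.23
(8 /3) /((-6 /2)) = -8 /9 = -0.89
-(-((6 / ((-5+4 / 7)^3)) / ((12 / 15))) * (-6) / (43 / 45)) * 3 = 2083725 / 1281013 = 1.63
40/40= 1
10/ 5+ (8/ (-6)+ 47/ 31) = 203/ 93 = 2.18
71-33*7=-160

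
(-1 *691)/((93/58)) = -40078/93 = -430.95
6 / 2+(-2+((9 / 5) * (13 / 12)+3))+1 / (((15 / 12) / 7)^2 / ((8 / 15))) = 34013 / 1500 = 22.68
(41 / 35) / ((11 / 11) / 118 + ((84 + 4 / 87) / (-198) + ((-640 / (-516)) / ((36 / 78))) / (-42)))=-199088538 / 81575075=-2.44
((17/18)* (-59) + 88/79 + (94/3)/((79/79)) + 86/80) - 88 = -3134087/28440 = -110.20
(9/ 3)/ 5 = 3/ 5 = 0.60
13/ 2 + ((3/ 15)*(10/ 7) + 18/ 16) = 443/ 56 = 7.91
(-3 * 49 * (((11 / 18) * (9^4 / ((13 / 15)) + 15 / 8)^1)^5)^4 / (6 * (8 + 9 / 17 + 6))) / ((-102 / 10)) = 397897661101554205911875719090118175865947819772775881898798496944064922892350894718131036623075950264426483878803658008575439453125 / 118724403782212861698628263621710156359110789884575305695232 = 3351439539182311939341969000000000000000000000000000000000000000000000000.00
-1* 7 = -7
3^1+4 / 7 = 25 / 7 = 3.57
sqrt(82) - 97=-87.94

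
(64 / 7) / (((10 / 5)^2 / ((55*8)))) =7040 / 7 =1005.71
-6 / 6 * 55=-55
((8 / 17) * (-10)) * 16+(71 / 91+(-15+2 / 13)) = -138240 / 1547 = -89.36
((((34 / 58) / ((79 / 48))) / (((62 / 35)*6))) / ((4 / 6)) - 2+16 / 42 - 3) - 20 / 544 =-934170317 / 202835976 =-4.61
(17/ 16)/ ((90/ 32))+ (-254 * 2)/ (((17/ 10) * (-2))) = 114589/ 765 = 149.79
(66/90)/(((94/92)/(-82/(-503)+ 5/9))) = 1646018/3191535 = 0.52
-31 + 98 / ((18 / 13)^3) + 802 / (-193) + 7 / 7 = 1554757 / 562788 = 2.76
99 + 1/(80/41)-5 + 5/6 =22883/240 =95.35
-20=-20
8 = 8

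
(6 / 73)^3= 216 / 389017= 0.00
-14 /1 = -14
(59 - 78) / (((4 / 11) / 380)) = -19855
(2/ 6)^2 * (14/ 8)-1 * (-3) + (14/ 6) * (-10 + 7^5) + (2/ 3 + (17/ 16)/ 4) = 22577545/ 576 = 39197.13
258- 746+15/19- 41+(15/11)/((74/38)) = -4079237/7733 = -527.51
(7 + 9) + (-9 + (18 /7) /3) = 55 /7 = 7.86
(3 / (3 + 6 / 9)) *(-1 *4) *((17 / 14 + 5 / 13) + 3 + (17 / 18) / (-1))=-11.96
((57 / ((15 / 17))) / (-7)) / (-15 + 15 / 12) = 1292 / 1925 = 0.67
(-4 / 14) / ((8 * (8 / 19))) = -19 / 224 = -0.08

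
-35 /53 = -0.66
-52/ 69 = -0.75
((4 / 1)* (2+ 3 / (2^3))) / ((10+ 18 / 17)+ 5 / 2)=323 / 461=0.70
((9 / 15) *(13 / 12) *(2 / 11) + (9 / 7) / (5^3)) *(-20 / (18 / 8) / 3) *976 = -19309184 / 51975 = -371.51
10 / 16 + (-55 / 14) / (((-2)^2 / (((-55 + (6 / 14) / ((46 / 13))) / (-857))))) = 8686485 / 15453424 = 0.56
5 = 5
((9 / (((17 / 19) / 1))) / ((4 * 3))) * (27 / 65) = 1539 / 4420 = 0.35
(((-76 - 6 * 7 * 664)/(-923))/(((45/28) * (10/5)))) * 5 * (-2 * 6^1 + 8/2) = -3131968/8307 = -377.03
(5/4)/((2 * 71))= 5/568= 0.01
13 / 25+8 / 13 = 369 / 325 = 1.14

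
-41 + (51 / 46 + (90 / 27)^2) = -11915 / 414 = -28.78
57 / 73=0.78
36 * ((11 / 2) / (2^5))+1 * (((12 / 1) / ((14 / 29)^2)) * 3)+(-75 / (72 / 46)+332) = 1046029 / 2352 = 444.74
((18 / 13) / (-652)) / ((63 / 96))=-48 / 14833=-0.00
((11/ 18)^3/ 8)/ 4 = 1331/ 186624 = 0.01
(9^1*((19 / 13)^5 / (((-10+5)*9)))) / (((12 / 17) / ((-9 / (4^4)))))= 126281049 / 1901020160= 0.07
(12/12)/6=0.17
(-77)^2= 5929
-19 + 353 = 334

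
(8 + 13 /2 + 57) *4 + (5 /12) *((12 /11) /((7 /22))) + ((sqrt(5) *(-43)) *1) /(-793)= 43 *sqrt(5) /793 + 2012 /7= 287.55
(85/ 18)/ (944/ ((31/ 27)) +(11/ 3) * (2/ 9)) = 7905/ 1377716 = 0.01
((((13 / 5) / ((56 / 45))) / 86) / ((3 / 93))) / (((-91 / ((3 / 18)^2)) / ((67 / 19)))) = -2077 / 2562112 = -0.00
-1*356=-356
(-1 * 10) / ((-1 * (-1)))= -10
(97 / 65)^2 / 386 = 9409 / 1630850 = 0.01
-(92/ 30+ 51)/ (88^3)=-811/ 10222080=-0.00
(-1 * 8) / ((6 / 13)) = -52 / 3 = -17.33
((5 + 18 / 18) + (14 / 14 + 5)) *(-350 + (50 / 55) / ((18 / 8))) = -138440 / 33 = -4195.15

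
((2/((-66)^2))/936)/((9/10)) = 5/9173736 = 0.00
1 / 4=0.25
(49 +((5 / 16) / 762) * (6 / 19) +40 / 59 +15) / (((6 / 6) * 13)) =147328423 / 29612336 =4.98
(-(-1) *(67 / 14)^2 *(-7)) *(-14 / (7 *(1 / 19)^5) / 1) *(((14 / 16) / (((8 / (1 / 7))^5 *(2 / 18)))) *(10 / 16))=500184378495 / 70493667328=7.10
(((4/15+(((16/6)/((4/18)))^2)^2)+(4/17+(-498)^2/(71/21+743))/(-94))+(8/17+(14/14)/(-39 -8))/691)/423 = 49.01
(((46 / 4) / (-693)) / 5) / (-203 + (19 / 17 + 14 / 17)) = 391 / 23686740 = 0.00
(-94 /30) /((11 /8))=-2.28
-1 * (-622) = 622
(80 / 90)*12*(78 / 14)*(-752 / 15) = -312832 / 105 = -2979.35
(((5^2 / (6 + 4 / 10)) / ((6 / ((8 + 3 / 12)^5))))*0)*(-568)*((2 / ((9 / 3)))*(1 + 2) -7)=0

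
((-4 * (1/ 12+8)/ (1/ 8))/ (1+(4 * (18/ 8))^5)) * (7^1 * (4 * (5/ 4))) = -2716/ 17715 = -0.15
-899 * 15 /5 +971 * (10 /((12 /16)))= 30749 /3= 10249.67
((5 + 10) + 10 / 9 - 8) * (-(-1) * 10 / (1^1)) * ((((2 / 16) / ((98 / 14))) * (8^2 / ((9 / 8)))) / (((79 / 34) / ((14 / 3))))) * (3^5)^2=772001280 / 79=9772168.10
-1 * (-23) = 23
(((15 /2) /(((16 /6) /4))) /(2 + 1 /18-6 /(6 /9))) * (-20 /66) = 27 /55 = 0.49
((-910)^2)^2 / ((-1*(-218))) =342874805000 / 109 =3145640412.84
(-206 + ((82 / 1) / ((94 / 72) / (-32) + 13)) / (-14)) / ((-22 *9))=980675 / 940527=1.04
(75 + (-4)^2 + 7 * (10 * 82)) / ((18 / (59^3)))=1197564949 / 18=66531386.06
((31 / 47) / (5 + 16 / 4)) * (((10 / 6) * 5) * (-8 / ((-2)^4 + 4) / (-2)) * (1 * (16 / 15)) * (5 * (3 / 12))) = 620 / 3807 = 0.16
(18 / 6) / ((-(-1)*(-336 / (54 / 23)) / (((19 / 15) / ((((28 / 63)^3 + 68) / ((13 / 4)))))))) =-1620567 / 1278623360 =-0.00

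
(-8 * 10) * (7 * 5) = -2800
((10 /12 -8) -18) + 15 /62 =-2318 /93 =-24.92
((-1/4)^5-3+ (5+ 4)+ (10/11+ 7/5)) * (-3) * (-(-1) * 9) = -12633651/56320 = -224.32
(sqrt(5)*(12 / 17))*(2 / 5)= 0.63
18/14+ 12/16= 57/28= 2.04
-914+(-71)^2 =4127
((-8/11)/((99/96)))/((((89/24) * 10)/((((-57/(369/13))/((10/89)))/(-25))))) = -126464/9301875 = -0.01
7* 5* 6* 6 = 1260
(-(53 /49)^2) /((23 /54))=-151686 /55223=-2.75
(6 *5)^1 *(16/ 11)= 480/ 11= 43.64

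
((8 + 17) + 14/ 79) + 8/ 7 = 14555/ 553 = 26.32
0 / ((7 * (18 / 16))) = 0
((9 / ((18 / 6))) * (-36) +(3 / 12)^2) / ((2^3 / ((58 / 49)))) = -50083 / 3136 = -15.97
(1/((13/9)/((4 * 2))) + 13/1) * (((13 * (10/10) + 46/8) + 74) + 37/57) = 5132095/2964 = 1731.48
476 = 476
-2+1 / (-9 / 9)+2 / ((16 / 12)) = -3 / 2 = -1.50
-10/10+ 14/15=-0.07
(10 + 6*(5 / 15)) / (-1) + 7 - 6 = -11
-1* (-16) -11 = 5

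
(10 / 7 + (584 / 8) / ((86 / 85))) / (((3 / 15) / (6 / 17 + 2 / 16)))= 14395875 / 81872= 175.83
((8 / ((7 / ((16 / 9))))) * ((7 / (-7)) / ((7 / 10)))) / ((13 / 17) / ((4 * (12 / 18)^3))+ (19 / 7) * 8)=-139264 / 1072827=-0.13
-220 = -220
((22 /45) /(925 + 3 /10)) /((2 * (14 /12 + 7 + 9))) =44 /2859177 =0.00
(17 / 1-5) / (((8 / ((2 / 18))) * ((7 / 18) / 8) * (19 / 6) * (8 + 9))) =144 / 2261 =0.06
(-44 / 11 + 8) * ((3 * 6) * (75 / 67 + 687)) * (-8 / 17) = -1562112 / 67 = -23315.10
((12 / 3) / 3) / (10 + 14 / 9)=3 / 26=0.12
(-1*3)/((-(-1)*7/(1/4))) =-3/28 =-0.11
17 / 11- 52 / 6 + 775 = 25340 / 33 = 767.88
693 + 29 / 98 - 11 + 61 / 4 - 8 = 135151 / 196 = 689.55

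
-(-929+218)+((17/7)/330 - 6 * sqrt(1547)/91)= 1642427/2310 - 6 * sqrt(1547)/91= 708.41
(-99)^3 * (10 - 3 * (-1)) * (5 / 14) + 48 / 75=-1576735651 / 350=-4504959.00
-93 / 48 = -31 / 16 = -1.94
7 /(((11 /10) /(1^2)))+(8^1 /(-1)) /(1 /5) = -33.64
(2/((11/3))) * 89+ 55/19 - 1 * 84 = -6805/209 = -32.56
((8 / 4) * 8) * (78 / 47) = 1248 / 47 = 26.55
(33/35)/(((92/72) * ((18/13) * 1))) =429/805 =0.53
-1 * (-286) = 286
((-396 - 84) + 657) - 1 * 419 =-242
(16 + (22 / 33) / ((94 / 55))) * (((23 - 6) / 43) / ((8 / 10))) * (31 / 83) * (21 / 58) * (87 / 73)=1.31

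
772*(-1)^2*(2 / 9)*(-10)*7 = -108080 / 9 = -12008.89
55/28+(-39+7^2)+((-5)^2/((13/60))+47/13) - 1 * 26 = 2939/28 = 104.96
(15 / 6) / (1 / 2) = 5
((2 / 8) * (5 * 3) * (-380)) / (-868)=1425 / 868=1.64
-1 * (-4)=4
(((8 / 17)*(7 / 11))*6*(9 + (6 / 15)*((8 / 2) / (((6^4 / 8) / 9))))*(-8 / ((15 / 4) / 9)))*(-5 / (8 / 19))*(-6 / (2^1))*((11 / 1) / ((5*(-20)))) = 2611056 / 2125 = 1228.73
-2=-2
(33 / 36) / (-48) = -11 / 576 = -0.02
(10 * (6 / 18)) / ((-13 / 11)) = -110 / 39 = -2.82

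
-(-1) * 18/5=18/5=3.60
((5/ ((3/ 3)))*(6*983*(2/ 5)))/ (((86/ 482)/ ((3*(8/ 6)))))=11371344/ 43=264449.86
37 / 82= 0.45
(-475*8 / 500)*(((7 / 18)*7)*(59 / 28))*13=-102011 / 180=-566.73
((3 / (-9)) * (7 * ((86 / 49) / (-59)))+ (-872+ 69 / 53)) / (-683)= 57171575 / 44850561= 1.27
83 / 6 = 13.83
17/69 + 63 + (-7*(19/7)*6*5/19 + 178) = 14576/69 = 211.25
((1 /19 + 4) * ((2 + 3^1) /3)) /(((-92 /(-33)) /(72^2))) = 5488560 /437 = 12559.63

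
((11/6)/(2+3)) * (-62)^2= 1409.47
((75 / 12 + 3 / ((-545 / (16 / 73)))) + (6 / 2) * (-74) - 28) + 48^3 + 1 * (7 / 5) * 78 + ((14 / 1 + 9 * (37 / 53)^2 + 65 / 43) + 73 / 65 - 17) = 27602836838089199 / 249886561340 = 110461.47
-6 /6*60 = -60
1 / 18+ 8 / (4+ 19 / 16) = 2387 / 1494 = 1.60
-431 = -431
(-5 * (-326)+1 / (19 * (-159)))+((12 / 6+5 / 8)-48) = 38297209 / 24168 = 1584.62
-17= -17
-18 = -18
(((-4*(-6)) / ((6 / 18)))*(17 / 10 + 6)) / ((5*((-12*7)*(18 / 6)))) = -11 / 25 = -0.44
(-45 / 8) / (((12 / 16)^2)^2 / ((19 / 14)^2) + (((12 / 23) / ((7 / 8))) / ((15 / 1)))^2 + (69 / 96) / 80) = -74859848000 / 2426829787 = -30.85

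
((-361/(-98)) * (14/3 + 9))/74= 14801/21756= 0.68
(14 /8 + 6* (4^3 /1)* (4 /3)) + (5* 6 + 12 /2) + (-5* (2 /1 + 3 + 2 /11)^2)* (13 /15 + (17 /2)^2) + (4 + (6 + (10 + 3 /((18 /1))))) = -3356461 /363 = -9246.45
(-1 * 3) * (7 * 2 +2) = -48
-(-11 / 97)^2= -121 / 9409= -0.01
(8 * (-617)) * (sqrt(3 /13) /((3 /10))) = -49360 * sqrt(39) /39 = -7903.93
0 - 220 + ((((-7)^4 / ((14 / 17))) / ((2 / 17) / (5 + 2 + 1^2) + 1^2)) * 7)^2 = 1925926729864 / 4761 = 404521472.35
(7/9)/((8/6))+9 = 115/12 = 9.58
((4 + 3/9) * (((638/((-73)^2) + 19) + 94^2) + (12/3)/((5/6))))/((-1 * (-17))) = 3068943293/1358895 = 2258.41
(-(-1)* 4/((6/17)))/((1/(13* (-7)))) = -3094/3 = -1031.33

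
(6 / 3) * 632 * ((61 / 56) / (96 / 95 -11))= -915610 / 6643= -137.83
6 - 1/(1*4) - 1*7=-5/4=-1.25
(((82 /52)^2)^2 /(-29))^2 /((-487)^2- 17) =7984925229121 /41649478811413471232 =0.00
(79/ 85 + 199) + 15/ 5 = 202.93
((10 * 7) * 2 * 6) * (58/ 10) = 4872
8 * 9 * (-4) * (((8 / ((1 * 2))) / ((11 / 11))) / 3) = -384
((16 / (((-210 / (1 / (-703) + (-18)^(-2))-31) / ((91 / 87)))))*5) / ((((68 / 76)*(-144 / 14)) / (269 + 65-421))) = -45870370 / 7320111957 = -0.01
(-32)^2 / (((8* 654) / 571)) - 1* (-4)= 37852 / 327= 115.76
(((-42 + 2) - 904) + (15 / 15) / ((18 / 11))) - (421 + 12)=-24775 / 18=-1376.39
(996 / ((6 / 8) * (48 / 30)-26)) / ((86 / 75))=-93375 / 2666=-35.02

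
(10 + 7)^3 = 4913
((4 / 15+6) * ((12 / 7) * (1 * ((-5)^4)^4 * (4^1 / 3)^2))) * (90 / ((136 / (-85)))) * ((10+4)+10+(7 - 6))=-28686523437500000 / 7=-4098074776785714.29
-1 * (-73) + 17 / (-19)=1370 / 19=72.11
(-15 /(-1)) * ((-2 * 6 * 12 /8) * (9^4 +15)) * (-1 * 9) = 15979680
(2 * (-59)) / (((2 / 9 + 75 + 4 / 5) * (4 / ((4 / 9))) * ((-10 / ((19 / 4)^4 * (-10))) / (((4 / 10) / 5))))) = -7.02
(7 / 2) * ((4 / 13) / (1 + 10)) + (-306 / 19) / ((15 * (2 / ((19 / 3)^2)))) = -45979 / 2145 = -21.44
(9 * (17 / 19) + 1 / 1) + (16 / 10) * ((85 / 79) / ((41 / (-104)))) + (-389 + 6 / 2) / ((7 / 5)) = -116755526 / 430787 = -271.03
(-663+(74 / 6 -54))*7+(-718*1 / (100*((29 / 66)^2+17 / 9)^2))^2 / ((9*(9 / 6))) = -772356371676617079278 / 156586335532201875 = -4932.46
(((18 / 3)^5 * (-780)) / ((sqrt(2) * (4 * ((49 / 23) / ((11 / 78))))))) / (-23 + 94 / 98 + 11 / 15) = 36887400 * sqrt(2) / 15661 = 3330.99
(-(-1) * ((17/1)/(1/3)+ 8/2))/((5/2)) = 22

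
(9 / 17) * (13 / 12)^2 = 169 / 272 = 0.62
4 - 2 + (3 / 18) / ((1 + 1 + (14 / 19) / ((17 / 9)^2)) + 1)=2.05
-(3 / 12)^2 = -1 / 16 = -0.06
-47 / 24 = -1.96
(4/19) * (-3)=-12/19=-0.63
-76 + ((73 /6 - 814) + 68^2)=22477 /6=3746.17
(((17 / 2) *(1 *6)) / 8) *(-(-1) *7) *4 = 357 / 2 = 178.50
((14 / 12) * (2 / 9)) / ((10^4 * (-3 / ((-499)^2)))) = -1743007 / 810000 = -2.15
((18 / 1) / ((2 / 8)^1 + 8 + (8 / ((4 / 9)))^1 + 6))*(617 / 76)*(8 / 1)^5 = 121307136 / 817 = 148478.75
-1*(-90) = 90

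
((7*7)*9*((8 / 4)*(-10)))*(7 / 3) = -20580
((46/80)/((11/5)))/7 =23/616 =0.04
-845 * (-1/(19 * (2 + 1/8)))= 6760/323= 20.93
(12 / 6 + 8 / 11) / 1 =30 / 11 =2.73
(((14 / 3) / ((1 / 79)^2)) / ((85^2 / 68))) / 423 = 0.65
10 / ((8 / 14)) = 35 / 2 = 17.50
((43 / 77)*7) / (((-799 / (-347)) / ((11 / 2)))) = 14921 / 1598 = 9.34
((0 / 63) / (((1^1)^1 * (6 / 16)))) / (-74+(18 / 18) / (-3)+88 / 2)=0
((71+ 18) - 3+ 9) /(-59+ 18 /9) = -5 /3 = -1.67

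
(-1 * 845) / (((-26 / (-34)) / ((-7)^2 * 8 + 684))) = -1188980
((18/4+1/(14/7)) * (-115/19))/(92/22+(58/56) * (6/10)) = -885500/140543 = -6.30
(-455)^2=207025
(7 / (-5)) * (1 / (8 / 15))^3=-4725 / 512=-9.23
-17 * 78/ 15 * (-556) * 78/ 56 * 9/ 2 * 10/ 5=21564738/ 35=616135.37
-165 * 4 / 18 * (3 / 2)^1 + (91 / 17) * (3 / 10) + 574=520.61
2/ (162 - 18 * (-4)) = 1/ 117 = 0.01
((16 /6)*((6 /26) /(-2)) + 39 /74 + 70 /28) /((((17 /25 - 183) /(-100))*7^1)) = 1635000 /7673393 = 0.21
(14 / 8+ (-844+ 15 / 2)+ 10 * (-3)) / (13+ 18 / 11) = -38049 / 644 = -59.08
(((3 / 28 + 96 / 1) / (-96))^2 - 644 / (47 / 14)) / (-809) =7200372433 / 30525472768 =0.24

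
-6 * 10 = -60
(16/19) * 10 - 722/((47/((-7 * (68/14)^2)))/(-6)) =-95095408/6251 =-15212.83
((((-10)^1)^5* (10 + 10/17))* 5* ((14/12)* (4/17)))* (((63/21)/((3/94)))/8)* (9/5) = -8883000000/289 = -30737024.22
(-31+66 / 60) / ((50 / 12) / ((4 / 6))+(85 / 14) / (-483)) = -2021838 / 421775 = -4.79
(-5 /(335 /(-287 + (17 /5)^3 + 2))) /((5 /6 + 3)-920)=-184272 /46037375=-0.00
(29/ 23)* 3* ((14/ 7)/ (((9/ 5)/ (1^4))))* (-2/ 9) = -580/ 621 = -0.93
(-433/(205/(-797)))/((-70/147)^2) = 152189541/20500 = 7423.88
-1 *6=-6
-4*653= -2612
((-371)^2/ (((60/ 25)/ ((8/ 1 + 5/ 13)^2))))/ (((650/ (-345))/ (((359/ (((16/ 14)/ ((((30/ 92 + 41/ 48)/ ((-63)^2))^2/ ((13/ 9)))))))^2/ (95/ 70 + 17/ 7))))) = -233935119685588006159373/ 1119062547380734495543001088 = -0.00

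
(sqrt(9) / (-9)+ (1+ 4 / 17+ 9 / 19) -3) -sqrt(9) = -4481 / 969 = -4.62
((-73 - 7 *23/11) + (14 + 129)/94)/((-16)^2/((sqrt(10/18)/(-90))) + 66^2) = 326491/815136792 + 474896 *sqrt(5)/373604363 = 0.00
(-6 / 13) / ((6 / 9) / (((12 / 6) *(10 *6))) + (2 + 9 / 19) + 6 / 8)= -5130 / 35893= -0.14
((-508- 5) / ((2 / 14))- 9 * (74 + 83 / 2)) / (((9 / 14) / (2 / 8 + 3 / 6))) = -21609 / 4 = -5402.25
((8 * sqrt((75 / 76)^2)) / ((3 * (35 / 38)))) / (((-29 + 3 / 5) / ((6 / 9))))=-100 / 1491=-0.07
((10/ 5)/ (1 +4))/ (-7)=-2/ 35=-0.06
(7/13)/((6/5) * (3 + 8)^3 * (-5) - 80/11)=-77/1143038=-0.00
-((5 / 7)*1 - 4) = 23 / 7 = 3.29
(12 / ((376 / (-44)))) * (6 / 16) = -99 / 188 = -0.53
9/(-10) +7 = 61/10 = 6.10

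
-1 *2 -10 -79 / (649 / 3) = -8025 / 649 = -12.37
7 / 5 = 1.40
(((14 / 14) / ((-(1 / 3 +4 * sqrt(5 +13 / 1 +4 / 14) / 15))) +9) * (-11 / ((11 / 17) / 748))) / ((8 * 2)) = -6613.44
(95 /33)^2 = 9025 /1089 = 8.29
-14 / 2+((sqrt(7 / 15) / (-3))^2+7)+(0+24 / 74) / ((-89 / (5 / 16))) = 90179 / 1778220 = 0.05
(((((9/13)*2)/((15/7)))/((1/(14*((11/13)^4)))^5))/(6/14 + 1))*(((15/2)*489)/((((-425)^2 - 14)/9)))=351118606246092852906283437361392/223112858302424744383683681715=1573.73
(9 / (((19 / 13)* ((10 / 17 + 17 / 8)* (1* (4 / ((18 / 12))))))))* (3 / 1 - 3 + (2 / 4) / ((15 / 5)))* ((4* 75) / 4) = 16575 / 1558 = 10.64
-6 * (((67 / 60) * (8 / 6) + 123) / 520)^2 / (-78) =7845601 / 1779570000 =0.00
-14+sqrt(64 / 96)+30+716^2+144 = 512816.82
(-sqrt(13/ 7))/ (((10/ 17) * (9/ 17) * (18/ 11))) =-3179 * sqrt(91)/ 11340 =-2.67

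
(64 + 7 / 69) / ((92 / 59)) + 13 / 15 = 1332293 / 31740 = 41.98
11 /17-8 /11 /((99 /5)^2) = 1182521 /1832787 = 0.65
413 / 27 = 15.30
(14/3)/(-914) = -7/1371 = -0.01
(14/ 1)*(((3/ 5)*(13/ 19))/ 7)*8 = 624/ 95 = 6.57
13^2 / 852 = 169 / 852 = 0.20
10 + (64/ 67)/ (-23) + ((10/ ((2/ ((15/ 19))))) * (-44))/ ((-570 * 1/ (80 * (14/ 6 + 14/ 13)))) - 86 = 8095220/ 1141881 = 7.09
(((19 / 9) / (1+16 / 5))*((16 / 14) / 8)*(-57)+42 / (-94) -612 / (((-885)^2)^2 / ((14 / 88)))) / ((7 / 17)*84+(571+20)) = -0.01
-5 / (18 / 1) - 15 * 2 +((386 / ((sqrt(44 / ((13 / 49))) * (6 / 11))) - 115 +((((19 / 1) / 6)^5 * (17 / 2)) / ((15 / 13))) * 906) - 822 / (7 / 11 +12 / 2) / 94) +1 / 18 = 193 * sqrt(143) / 42 +283483637944279 / 133397280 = 2125163.03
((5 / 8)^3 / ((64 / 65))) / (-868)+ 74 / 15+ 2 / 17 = 36632027837 / 7252869120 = 5.05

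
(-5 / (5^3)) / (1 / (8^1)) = -8 / 25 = -0.32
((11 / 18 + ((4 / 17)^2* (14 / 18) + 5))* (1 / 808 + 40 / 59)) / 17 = 317454509 / 1405275216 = 0.23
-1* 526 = -526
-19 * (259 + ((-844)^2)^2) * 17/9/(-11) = 163897492421065/99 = 1655530226475.40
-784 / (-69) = 784 / 69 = 11.36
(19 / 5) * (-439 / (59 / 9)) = -254.47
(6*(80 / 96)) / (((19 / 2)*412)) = 5 / 3914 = 0.00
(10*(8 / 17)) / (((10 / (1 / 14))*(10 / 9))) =18 / 595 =0.03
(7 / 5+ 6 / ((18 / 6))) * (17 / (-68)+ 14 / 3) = 901 / 60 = 15.02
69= 69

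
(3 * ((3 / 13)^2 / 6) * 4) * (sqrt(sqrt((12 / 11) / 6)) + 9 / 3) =18 * 11^(3 / 4) * 2^(1 / 4) / 1859 + 54 / 169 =0.39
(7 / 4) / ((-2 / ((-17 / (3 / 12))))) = 119 / 2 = 59.50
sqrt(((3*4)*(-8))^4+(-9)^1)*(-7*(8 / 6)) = -28*sqrt(9437183) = -86016.00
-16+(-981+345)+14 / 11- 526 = -12944 / 11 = -1176.73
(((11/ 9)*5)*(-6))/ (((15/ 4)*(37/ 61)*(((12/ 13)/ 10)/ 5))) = -872300/ 999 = -873.17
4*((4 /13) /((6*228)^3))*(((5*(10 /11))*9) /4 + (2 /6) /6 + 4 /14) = 1831 /360375207192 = 0.00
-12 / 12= -1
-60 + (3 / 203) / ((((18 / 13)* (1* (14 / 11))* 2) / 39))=-680221 / 11368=-59.84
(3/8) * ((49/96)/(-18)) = -0.01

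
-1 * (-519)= 519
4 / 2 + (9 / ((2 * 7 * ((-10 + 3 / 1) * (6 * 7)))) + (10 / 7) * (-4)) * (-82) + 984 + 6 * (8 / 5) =5022723 / 3430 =1464.35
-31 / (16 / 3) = -93 / 16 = -5.81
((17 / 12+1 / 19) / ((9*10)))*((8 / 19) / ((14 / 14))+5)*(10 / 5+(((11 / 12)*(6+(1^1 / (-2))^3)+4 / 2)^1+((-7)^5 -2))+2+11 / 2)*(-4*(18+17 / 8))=1791078107623 / 14971392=119633.37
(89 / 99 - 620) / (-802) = 61291 / 79398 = 0.77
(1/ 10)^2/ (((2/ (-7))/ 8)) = -7/ 25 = -0.28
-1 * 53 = -53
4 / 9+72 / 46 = 416 / 207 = 2.01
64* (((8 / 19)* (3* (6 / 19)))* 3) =27648 / 361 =76.59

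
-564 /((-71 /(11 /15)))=5.83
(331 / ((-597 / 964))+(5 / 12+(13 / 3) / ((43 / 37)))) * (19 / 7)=-147811279 / 102684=-1439.48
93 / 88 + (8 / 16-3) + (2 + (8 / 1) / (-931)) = 44915 / 81928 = 0.55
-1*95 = -95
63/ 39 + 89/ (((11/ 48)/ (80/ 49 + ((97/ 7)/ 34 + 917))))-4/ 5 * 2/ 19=4039053280393/ 11316305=356923.33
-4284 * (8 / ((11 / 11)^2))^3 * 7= -15353856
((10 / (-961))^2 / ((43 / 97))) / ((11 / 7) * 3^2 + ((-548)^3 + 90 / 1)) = -13580 / 9149232567425449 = -0.00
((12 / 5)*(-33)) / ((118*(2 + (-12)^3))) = 99 / 254585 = 0.00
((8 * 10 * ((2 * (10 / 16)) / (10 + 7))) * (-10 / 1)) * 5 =-5000 / 17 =-294.12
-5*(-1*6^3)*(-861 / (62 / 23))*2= -21387240 / 31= -689910.97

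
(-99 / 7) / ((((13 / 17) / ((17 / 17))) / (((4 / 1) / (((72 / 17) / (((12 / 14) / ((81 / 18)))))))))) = -6358 / 1911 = -3.33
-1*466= -466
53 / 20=2.65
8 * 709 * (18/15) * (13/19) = 442416/95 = 4657.01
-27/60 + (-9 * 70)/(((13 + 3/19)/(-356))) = 1704483/100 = 17044.83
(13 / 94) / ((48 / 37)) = 481 / 4512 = 0.11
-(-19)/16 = 19/16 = 1.19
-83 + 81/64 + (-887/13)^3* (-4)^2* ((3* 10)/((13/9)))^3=-14065724583942413879/308915776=-45532555073.98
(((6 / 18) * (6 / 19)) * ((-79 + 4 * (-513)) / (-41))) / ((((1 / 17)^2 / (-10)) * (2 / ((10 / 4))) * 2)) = -9882.20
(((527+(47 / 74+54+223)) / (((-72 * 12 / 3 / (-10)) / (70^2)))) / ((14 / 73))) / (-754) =-3803309125 / 4017312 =-946.73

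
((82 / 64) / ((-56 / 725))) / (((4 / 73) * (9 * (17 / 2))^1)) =-2169925 / 548352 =-3.96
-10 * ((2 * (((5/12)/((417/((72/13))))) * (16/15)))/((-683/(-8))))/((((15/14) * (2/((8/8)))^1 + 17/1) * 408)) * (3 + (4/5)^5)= -4658752/7907243394375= -0.00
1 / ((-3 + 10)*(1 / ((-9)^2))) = 81 / 7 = 11.57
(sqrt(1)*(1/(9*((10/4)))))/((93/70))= 28/837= 0.03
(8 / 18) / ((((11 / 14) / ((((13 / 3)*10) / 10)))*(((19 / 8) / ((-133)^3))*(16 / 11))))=-45071572 / 27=-1669317.48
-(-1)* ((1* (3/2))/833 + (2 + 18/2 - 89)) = -129945/1666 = -78.00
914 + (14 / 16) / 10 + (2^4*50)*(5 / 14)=671889 / 560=1199.80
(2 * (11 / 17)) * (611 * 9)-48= 120162 / 17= 7068.35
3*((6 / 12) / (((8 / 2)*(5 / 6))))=0.45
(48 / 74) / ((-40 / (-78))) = 234 / 185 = 1.26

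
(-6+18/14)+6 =9/7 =1.29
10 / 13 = 0.77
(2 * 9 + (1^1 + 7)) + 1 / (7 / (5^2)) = 207 / 7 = 29.57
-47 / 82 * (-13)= 611 / 82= 7.45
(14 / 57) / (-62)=-0.00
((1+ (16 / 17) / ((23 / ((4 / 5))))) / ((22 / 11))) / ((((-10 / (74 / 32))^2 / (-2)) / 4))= -2764011 / 12512000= -0.22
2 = 2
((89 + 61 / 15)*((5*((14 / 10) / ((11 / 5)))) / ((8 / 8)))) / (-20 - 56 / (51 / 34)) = -5.16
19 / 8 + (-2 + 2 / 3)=25 / 24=1.04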